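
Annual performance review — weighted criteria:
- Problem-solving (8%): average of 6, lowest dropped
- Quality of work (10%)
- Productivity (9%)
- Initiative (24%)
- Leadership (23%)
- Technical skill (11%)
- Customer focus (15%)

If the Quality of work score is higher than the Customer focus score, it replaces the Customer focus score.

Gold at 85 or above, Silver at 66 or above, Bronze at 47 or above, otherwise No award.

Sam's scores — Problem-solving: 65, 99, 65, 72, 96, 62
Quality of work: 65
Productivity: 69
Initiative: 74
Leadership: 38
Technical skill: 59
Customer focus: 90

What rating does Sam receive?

Bronze

Problem-solving: drop 62 → average of remaining 5 = 397/5 = 79.4
Quality of work (65) ≤ Customer focus (90), so Customer focus stays at 90.
Weighted total:
  Problem-solving 79.4 × 0.08 = 6.352
  Quality of work 65 × 0.1 = 6.5
  Productivity 69 × 0.09 = 6.21
  Initiative 74 × 0.24 = 17.76
  Leadership 38 × 0.23 = 8.74
  Technical skill 59 × 0.11 = 6.49
  Customer focus 90 × 0.15 = 13.5
Sum = 65.552
65.552 is ≥ 47 and < 66 → Bronze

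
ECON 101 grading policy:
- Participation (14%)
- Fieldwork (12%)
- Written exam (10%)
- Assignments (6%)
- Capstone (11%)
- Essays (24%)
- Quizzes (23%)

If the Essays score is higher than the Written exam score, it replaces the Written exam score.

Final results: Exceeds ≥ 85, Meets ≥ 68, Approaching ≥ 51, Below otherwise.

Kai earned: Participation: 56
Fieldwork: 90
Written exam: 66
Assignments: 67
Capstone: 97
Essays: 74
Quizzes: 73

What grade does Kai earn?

Meets

Essays (74) > Written exam (66), so Written exam counts as 74.
Weighted total:
  Participation 56 × 0.14 = 7.84
  Fieldwork 90 × 0.12 = 10.8
  Written exam 74 × 0.1 = 7.4
  Assignments 67 × 0.06 = 4.02
  Capstone 97 × 0.11 = 10.67
  Essays 74 × 0.24 = 17.76
  Quizzes 73 × 0.23 = 16.79
Sum = 75.28
75.28 is ≥ 68 and < 85 → Meets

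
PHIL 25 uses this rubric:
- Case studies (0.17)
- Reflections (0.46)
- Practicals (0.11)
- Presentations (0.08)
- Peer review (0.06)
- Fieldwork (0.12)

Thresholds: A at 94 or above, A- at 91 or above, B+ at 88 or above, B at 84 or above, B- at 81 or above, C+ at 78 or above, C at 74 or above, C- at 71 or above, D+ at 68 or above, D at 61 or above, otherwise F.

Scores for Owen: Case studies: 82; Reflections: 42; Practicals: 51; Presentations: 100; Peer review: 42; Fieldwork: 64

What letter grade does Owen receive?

Weighted total:
  Case studies 82 × 0.17 = 13.94
  Reflections 42 × 0.46 = 19.32
  Practicals 51 × 0.11 = 5.61
  Presentations 100 × 0.08 = 8
  Peer review 42 × 0.06 = 2.52
  Fieldwork 64 × 0.12 = 7.68
Sum = 57.07
57.07 < 61 → F

F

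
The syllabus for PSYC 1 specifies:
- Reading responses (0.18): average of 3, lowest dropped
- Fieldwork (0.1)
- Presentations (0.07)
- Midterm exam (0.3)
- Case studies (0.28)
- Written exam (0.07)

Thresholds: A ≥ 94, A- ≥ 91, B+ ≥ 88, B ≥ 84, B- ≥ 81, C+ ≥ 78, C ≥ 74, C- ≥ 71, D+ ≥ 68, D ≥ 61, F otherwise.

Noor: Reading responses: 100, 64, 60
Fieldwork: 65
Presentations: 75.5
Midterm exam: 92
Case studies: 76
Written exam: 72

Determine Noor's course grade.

C+

Reading responses: drop 60 → average of remaining 2 = 164/2 = 82
Weighted total:
  Reading responses 82 × 0.18 = 14.76
  Fieldwork 65 × 0.1 = 6.5
  Presentations 75.5 × 0.07 = 5.285
  Midterm exam 92 × 0.3 = 27.6
  Case studies 76 × 0.28 = 21.28
  Written exam 72 × 0.07 = 5.04
Sum = 80.465
80.465 is ≥ 78 and < 81 → C+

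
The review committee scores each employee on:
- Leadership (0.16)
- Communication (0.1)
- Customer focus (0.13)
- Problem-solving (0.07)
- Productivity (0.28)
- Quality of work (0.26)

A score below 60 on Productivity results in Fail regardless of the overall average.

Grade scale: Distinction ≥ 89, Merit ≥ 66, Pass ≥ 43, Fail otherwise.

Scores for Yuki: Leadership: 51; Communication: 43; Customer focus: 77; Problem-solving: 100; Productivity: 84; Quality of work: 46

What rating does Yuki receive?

Pass

Productivity score 84 ≥ 60: minimum met.
Weighted total:
  Leadership 51 × 0.16 = 8.16
  Communication 43 × 0.1 = 4.3
  Customer focus 77 × 0.13 = 10.01
  Problem-solving 100 × 0.07 = 7
  Productivity 84 × 0.28 = 23.52
  Quality of work 46 × 0.26 = 11.96
Sum = 64.95
64.95 is ≥ 43 and < 66 → Pass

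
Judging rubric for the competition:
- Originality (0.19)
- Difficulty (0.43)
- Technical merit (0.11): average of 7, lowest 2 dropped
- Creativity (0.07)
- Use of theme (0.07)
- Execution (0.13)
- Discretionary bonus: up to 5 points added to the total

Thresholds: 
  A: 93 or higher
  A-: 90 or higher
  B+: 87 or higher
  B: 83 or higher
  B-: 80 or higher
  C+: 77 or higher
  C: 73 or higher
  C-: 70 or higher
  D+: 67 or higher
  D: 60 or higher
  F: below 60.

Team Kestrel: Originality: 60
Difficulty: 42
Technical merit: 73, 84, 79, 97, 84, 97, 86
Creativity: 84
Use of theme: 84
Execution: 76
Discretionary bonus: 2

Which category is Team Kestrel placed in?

D

Technical merit: drop 73, 79 → average of remaining 5 = 448/5 = 89.6
Weighted total:
  Originality 60 × 0.19 = 11.4
  Difficulty 42 × 0.43 = 18.06
  Technical merit 89.6 × 0.11 = 9.856
  Creativity 84 × 0.07 = 5.88
  Use of theme 84 × 0.07 = 5.88
  Execution 76 × 0.13 = 9.88
Sum = 60.956
Discretionary bonus: 60.956 + 2 = 62.956
62.956 is ≥ 60 and < 67 → D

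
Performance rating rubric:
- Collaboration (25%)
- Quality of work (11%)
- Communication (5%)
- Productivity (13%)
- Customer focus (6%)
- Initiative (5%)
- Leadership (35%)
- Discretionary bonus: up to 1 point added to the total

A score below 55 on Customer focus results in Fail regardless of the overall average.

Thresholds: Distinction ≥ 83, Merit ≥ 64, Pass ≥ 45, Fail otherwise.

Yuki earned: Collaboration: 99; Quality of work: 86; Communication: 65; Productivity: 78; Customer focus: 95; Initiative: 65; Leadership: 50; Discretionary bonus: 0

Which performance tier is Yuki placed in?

Merit

Customer focus score 95 ≥ 55: minimum met.
Weighted total:
  Collaboration 99 × 0.25 = 24.75
  Quality of work 86 × 0.11 = 9.46
  Communication 65 × 0.05 = 3.25
  Productivity 78 × 0.13 = 10.14
  Customer focus 95 × 0.06 = 5.7
  Initiative 65 × 0.05 = 3.25
  Leadership 50 × 0.35 = 17.5
Sum = 74.05
Discretionary bonus: 74.05 + 0 = 74.05
74.05 is ≥ 64 and < 83 → Merit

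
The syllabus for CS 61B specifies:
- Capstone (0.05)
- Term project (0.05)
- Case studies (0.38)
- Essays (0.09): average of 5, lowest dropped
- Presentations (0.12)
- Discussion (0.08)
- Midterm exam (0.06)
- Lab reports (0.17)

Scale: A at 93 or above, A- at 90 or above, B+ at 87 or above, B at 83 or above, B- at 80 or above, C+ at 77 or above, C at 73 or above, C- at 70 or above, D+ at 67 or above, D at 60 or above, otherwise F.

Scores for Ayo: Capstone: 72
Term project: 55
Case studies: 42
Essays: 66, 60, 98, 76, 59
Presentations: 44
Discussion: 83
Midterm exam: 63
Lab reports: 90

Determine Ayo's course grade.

Essays: drop 59 → average of remaining 4 = 300/4 = 75
Weighted total:
  Capstone 72 × 0.05 = 3.6
  Term project 55 × 0.05 = 2.75
  Case studies 42 × 0.38 = 15.96
  Essays 75 × 0.09 = 6.75
  Presentations 44 × 0.12 = 5.28
  Discussion 83 × 0.08 = 6.64
  Midterm exam 63 × 0.06 = 3.78
  Lab reports 90 × 0.17 = 15.3
Sum = 60.06
60.06 is ≥ 60 and < 67 → D

D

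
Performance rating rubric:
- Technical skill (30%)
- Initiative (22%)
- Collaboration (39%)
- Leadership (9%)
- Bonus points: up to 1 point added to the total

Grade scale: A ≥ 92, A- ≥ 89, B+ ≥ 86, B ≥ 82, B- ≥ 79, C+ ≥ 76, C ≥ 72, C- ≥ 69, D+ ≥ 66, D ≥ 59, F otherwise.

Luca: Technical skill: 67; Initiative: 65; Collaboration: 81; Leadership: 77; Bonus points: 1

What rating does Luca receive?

Weighted total:
  Technical skill 67 × 0.3 = 20.1
  Initiative 65 × 0.22 = 14.3
  Collaboration 81 × 0.39 = 31.59
  Leadership 77 × 0.09 = 6.93
Sum = 72.92
Bonus points: 72.92 + 1 = 73.92
73.92 is ≥ 72 and < 76 → C

C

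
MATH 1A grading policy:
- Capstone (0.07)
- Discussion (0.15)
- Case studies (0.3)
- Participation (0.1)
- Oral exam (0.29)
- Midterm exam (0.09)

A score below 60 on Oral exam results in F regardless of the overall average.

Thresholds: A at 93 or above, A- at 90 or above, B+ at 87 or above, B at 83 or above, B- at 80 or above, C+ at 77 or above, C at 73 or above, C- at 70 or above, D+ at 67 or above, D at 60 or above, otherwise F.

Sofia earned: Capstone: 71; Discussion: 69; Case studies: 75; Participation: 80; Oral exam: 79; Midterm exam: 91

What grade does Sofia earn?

Oral exam score 79 ≥ 60: minimum met.
Weighted total:
  Capstone 71 × 0.07 = 4.97
  Discussion 69 × 0.15 = 10.35
  Case studies 75 × 0.3 = 22.5
  Participation 80 × 0.1 = 8
  Oral exam 79 × 0.29 = 22.91
  Midterm exam 91 × 0.09 = 8.19
Sum = 76.92
76.92 is ≥ 73 and < 77 → C

C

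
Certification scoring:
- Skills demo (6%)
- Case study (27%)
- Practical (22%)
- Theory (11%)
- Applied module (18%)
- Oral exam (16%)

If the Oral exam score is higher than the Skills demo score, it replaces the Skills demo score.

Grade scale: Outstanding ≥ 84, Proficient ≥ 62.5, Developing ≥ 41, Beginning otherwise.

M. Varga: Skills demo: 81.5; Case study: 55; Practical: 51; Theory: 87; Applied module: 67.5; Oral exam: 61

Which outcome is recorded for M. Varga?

Oral exam (61) ≤ Skills demo (81.5), so Skills demo stays at 81.5.
Weighted total:
  Skills demo 81.5 × 0.06 = 4.89
  Case study 55 × 0.27 = 14.85
  Practical 51 × 0.22 = 11.22
  Theory 87 × 0.11 = 9.57
  Applied module 67.5 × 0.18 = 12.15
  Oral exam 61 × 0.16 = 9.76
Sum = 62.44
62.44 is ≥ 41 and < 62.5 → Developing

Developing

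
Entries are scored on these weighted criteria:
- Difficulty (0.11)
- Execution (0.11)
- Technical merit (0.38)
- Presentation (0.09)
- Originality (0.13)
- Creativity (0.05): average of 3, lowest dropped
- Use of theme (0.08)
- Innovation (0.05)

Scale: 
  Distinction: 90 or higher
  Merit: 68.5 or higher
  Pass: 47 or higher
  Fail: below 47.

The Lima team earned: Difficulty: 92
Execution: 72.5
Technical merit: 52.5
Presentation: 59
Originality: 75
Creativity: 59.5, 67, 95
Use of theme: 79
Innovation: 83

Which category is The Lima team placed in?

Creativity: drop 59.5 → average of remaining 2 = 162/2 = 81
Weighted total:
  Difficulty 92 × 0.11 = 10.12
  Execution 72.5 × 0.11 = 7.975
  Technical merit 52.5 × 0.38 = 19.95
  Presentation 59 × 0.09 = 5.31
  Originality 75 × 0.13 = 9.75
  Creativity 81 × 0.05 = 4.05
  Use of theme 79 × 0.08 = 6.32
  Innovation 83 × 0.05 = 4.15
Sum = 67.625
67.625 is ≥ 47 and < 68.5 → Pass

Pass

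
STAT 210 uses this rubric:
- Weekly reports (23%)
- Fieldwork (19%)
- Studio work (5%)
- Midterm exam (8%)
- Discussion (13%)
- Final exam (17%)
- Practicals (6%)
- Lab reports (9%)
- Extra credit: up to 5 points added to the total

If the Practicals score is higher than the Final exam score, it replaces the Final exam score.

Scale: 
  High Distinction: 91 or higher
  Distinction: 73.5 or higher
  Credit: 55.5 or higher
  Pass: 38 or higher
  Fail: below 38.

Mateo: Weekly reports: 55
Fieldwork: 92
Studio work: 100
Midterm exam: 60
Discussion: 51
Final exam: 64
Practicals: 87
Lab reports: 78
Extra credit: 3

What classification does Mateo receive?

Practicals (87) > Final exam (64), so Final exam counts as 87.
Weighted total:
  Weekly reports 55 × 0.23 = 12.65
  Fieldwork 92 × 0.19 = 17.48
  Studio work 100 × 0.05 = 5
  Midterm exam 60 × 0.08 = 4.8
  Discussion 51 × 0.13 = 6.63
  Final exam 87 × 0.17 = 14.79
  Practicals 87 × 0.06 = 5.22
  Lab reports 78 × 0.09 = 7.02
Sum = 73.59
Extra credit: 73.59 + 3 = 76.59
76.59 is ≥ 73.5 and < 91 → Distinction

Distinction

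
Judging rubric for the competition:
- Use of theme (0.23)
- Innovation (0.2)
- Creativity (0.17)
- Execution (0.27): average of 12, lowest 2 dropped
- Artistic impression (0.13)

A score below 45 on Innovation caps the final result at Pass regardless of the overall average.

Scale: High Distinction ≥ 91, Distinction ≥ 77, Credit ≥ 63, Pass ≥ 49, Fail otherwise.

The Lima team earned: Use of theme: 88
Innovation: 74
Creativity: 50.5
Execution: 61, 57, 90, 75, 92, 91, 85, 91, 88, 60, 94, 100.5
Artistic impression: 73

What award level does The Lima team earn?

Execution: drop 57, 60 → average of remaining 10 = 867.5/10 = 86.75
Innovation score 74 ≥ 45: minimum met.
Weighted total:
  Use of theme 88 × 0.23 = 20.24
  Innovation 74 × 0.2 = 14.8
  Creativity 50.5 × 0.17 = 8.585
  Execution 86.75 × 0.27 = 23.4225
  Artistic impression 73 × 0.13 = 9.49
Sum = 76.5375
76.5375 is ≥ 63 and < 77 → Credit

Credit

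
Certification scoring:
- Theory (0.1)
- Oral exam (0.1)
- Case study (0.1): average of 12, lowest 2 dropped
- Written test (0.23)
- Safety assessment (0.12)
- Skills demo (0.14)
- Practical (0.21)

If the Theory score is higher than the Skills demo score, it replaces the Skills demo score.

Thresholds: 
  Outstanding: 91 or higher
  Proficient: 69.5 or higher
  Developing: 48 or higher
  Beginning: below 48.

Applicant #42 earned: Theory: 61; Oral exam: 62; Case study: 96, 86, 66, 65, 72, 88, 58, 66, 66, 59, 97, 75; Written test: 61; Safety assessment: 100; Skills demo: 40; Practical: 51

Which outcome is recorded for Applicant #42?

Case study: drop 58, 59 → average of remaining 10 = 777/10 = 77.7
Theory (61) > Skills demo (40), so Skills demo counts as 61.
Weighted total:
  Theory 61 × 0.1 = 6.1
  Oral exam 62 × 0.1 = 6.2
  Case study 77.7 × 0.1 = 7.77
  Written test 61 × 0.23 = 14.03
  Safety assessment 100 × 0.12 = 12
  Skills demo 61 × 0.14 = 8.54
  Practical 51 × 0.21 = 10.71
Sum = 65.35
65.35 is ≥ 48 and < 69.5 → Developing

Developing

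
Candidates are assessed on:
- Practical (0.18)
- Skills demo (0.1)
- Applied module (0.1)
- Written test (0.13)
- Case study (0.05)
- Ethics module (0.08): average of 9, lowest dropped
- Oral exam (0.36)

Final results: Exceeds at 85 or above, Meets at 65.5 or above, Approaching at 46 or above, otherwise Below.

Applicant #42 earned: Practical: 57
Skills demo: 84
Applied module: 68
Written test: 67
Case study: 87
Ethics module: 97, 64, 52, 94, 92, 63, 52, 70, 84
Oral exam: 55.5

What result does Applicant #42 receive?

Ethics module: drop 52 → average of remaining 8 = 616/8 = 77
Weighted total:
  Practical 57 × 0.18 = 10.26
  Skills demo 84 × 0.1 = 8.4
  Applied module 68 × 0.1 = 6.8
  Written test 67 × 0.13 = 8.71
  Case study 87 × 0.05 = 4.35
  Ethics module 77 × 0.08 = 6.16
  Oral exam 55.5 × 0.36 = 19.98
Sum = 64.66
64.66 is ≥ 46 and < 65.5 → Approaching

Approaching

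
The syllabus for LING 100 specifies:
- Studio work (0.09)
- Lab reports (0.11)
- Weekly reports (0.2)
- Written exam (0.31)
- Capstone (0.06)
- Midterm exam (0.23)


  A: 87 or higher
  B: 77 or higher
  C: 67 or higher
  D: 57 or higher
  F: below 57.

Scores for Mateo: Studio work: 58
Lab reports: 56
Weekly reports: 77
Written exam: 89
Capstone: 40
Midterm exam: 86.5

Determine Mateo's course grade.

Weighted total:
  Studio work 58 × 0.09 = 5.22
  Lab reports 56 × 0.11 = 6.16
  Weekly reports 77 × 0.2 = 15.4
  Written exam 89 × 0.31 = 27.59
  Capstone 40 × 0.06 = 2.4
  Midterm exam 86.5 × 0.23 = 19.895
Sum = 76.665
76.665 is ≥ 67 and < 77 → C

C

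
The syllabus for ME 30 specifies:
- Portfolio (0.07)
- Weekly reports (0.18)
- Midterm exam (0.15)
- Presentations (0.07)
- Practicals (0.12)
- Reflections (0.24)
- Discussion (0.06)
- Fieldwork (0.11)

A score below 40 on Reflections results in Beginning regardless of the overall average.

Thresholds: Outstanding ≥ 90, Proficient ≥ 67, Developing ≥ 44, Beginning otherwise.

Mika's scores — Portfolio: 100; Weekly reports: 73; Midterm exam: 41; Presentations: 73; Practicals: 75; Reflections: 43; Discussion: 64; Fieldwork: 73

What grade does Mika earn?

Reflections score 43 ≥ 40: minimum met.
Weighted total:
  Portfolio 100 × 0.07 = 7
  Weekly reports 73 × 0.18 = 13.14
  Midterm exam 41 × 0.15 = 6.15
  Presentations 73 × 0.07 = 5.11
  Practicals 75 × 0.12 = 9
  Reflections 43 × 0.24 = 10.32
  Discussion 64 × 0.06 = 3.84
  Fieldwork 73 × 0.11 = 8.03
Sum = 62.59
62.59 is ≥ 44 and < 67 → Developing

Developing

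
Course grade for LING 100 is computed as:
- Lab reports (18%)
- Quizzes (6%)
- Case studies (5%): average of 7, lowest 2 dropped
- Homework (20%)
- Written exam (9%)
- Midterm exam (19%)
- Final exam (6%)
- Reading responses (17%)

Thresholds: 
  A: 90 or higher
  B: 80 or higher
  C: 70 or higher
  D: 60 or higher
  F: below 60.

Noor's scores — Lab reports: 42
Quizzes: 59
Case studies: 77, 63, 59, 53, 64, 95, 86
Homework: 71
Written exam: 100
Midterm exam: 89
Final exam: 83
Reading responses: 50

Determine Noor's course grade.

D

Case studies: drop 53, 59 → average of remaining 5 = 385/5 = 77
Weighted total:
  Lab reports 42 × 0.18 = 7.56
  Quizzes 59 × 0.06 = 3.54
  Case studies 77 × 0.05 = 3.85
  Homework 71 × 0.2 = 14.2
  Written exam 100 × 0.09 = 9
  Midterm exam 89 × 0.19 = 16.91
  Final exam 83 × 0.06 = 4.98
  Reading responses 50 × 0.17 = 8.5
Sum = 68.54
68.54 is ≥ 60 and < 70 → D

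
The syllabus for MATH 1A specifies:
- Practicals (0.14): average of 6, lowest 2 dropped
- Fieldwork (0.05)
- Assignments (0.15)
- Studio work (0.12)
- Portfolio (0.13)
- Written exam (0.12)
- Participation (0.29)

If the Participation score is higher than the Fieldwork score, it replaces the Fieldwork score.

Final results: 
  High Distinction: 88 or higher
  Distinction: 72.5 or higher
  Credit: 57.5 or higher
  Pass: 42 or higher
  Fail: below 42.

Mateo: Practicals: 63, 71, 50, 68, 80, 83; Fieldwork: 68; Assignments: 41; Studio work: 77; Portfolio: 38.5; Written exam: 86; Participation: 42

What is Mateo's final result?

Pass

Practicals: drop 50, 63 → average of remaining 4 = 302/4 = 75.5
Participation (42) ≤ Fieldwork (68), so Fieldwork stays at 68.
Weighted total:
  Practicals 75.5 × 0.14 = 10.57
  Fieldwork 68 × 0.05 = 3.4
  Assignments 41 × 0.15 = 6.15
  Studio work 77 × 0.12 = 9.24
  Portfolio 38.5 × 0.13 = 5.005
  Written exam 86 × 0.12 = 10.32
  Participation 42 × 0.29 = 12.18
Sum = 56.865
56.865 is ≥ 42 and < 57.5 → Pass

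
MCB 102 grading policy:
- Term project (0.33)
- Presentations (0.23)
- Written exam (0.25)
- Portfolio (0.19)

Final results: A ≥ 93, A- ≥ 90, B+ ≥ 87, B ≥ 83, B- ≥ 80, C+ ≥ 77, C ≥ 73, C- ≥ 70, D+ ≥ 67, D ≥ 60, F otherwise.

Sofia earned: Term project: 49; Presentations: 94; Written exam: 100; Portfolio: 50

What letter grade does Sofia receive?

C-

Weighted total:
  Term project 49 × 0.33 = 16.17
  Presentations 94 × 0.23 = 21.62
  Written exam 100 × 0.25 = 25
  Portfolio 50 × 0.19 = 9.5
Sum = 72.29
72.29 is ≥ 70 and < 73 → C-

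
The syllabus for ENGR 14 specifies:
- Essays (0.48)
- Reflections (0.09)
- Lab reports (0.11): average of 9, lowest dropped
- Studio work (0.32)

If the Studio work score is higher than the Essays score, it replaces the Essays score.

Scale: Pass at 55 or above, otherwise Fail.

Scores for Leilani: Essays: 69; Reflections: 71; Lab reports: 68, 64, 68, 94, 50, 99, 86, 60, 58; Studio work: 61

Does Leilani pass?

Pass

Lab reports: drop 50 → average of remaining 8 = 597/8 = 74.625
Studio work (61) ≤ Essays (69), so Essays stays at 69.
Weighted total:
  Essays 69 × 0.48 = 33.12
  Reflections 71 × 0.09 = 6.39
  Lab reports 74.625 × 0.11 = 8.20875
  Studio work 61 × 0.32 = 19.52
Sum = 67.23875
67.23875 ≥ 55 → Pass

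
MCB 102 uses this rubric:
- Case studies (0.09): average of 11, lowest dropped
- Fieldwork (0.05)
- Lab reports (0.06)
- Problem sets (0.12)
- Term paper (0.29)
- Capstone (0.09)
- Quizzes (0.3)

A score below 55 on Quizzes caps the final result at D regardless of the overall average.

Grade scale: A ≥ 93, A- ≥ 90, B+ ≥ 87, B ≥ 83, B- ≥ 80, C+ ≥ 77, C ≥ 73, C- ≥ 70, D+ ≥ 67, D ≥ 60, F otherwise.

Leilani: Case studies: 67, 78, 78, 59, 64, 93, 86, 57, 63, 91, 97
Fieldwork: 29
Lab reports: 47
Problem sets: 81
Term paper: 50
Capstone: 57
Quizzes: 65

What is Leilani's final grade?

Case studies: drop 57 → average of remaining 10 = 776/10 = 77.6
Quizzes score 65 ≥ 55: minimum met.
Weighted total:
  Case studies 77.6 × 0.09 = 6.984
  Fieldwork 29 × 0.05 = 1.45
  Lab reports 47 × 0.06 = 2.82
  Problem sets 81 × 0.12 = 9.72
  Term paper 50 × 0.29 = 14.5
  Capstone 57 × 0.09 = 5.13
  Quizzes 65 × 0.3 = 19.5
Sum = 60.104
60.104 is ≥ 60 and < 67 → D

D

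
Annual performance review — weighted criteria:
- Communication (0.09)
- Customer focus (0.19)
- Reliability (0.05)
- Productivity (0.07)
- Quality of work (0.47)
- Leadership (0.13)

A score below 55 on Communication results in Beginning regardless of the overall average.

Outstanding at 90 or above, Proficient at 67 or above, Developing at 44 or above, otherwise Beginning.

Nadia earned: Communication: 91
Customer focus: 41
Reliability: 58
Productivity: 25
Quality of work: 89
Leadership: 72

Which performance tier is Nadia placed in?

Communication score 91 ≥ 55: minimum met.
Weighted total:
  Communication 91 × 0.09 = 8.19
  Customer focus 41 × 0.19 = 7.79
  Reliability 58 × 0.05 = 2.9
  Productivity 25 × 0.07 = 1.75
  Quality of work 89 × 0.47 = 41.83
  Leadership 72 × 0.13 = 9.36
Sum = 71.82
71.82 is ≥ 67 and < 90 → Proficient

Proficient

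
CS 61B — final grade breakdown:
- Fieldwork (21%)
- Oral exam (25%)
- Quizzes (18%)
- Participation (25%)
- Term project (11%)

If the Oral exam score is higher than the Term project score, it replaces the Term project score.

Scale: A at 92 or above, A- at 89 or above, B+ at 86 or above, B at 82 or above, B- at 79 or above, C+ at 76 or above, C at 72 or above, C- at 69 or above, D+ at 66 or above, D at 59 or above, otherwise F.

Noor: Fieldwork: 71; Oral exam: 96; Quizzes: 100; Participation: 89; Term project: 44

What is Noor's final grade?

Oral exam (96) > Term project (44), so Term project counts as 96.
Weighted total:
  Fieldwork 71 × 0.21 = 14.91
  Oral exam 96 × 0.25 = 24
  Quizzes 100 × 0.18 = 18
  Participation 89 × 0.25 = 22.25
  Term project 96 × 0.11 = 10.56
Sum = 89.72
89.72 is ≥ 89 and < 92 → A-

A-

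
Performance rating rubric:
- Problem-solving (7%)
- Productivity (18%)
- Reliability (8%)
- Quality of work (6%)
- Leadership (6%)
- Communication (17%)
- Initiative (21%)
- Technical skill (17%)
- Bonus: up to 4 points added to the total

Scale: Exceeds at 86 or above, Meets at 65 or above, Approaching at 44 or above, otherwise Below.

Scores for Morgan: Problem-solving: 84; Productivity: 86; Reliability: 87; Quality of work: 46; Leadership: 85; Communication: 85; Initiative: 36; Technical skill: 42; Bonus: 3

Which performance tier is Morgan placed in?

Weighted total:
  Problem-solving 84 × 0.07 = 5.88
  Productivity 86 × 0.18 = 15.48
  Reliability 87 × 0.08 = 6.96
  Quality of work 46 × 0.06 = 2.76
  Leadership 85 × 0.06 = 5.1
  Communication 85 × 0.17 = 14.45
  Initiative 36 × 0.21 = 7.56
  Technical skill 42 × 0.17 = 7.14
Sum = 65.33
Bonus: 65.33 + 3 = 68.33
68.33 is ≥ 65 and < 86 → Meets

Meets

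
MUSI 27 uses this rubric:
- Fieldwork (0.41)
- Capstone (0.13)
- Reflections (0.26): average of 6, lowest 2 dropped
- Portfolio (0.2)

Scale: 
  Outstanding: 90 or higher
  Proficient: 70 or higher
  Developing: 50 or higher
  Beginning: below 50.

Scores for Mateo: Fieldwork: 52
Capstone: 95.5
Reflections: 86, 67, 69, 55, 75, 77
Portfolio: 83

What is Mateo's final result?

Proficient

Reflections: drop 55, 67 → average of remaining 4 = 307/4 = 76.75
Weighted total:
  Fieldwork 52 × 0.41 = 21.32
  Capstone 95.5 × 0.13 = 12.415
  Reflections 76.75 × 0.26 = 19.955
  Portfolio 83 × 0.2 = 16.6
Sum = 70.29
70.29 is ≥ 70 and < 90 → Proficient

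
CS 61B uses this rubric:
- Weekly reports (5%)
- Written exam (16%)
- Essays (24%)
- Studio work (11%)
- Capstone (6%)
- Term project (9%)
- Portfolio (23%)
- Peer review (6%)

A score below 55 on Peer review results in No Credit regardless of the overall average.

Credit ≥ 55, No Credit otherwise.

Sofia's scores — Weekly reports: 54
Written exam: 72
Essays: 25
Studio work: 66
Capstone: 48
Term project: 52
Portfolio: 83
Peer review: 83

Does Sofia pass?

Peer review score 83 ≥ 55: minimum met.
Weighted total:
  Weekly reports 54 × 0.05 = 2.7
  Written exam 72 × 0.16 = 11.52
  Essays 25 × 0.24 = 6
  Studio work 66 × 0.11 = 7.26
  Capstone 48 × 0.06 = 2.88
  Term project 52 × 0.09 = 4.68
  Portfolio 83 × 0.23 = 19.09
  Peer review 83 × 0.06 = 4.98
Sum = 59.11
59.11 ≥ 55 → Credit

Credit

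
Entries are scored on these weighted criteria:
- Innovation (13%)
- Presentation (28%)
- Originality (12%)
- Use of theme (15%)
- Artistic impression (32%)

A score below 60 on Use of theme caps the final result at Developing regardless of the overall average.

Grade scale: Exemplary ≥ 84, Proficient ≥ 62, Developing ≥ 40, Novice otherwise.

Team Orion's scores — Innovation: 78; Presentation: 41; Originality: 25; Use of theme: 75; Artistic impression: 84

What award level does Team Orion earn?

Proficient

Use of theme score 75 ≥ 60: minimum met.
Weighted total:
  Innovation 78 × 0.13 = 10.14
  Presentation 41 × 0.28 = 11.48
  Originality 25 × 0.12 = 3
  Use of theme 75 × 0.15 = 11.25
  Artistic impression 84 × 0.32 = 26.88
Sum = 62.75
62.75 is ≥ 62 and < 84 → Proficient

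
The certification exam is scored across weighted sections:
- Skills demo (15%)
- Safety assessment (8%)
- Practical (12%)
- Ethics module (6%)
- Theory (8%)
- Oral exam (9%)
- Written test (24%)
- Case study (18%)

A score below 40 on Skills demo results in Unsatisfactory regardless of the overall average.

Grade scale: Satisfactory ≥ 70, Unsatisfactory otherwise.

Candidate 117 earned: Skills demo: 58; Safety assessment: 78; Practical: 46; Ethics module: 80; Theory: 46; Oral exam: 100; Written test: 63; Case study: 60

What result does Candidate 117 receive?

Unsatisfactory

Skills demo score 58 ≥ 40: minimum met.
Weighted total:
  Skills demo 58 × 0.15 = 8.7
  Safety assessment 78 × 0.08 = 6.24
  Practical 46 × 0.12 = 5.52
  Ethics module 80 × 0.06 = 4.8
  Theory 46 × 0.08 = 3.68
  Oral exam 100 × 0.09 = 9
  Written test 63 × 0.24 = 15.12
  Case study 60 × 0.18 = 10.8
Sum = 63.86
63.86 < 70 → Unsatisfactory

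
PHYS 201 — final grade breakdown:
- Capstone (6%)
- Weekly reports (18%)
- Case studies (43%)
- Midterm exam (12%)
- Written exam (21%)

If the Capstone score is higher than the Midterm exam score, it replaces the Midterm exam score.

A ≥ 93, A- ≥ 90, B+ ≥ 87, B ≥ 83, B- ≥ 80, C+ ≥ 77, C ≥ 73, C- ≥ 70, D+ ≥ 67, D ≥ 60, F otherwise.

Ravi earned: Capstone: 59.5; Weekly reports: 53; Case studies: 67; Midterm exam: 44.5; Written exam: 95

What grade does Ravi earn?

D+

Capstone (59.5) > Midterm exam (44.5), so Midterm exam counts as 59.5.
Weighted total:
  Capstone 59.5 × 0.06 = 3.57
  Weekly reports 53 × 0.18 = 9.54
  Case studies 67 × 0.43 = 28.81
  Midterm exam 59.5 × 0.12 = 7.14
  Written exam 95 × 0.21 = 19.95
Sum = 69.01
69.01 is ≥ 67 and < 70 → D+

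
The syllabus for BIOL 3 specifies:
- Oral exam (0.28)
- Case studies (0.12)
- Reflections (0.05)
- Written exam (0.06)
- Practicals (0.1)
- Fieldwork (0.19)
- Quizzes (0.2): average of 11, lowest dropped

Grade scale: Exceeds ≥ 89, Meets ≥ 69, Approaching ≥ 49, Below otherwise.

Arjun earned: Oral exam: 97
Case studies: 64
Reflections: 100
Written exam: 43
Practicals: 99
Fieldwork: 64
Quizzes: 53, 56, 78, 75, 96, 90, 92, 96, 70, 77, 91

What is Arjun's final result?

Meets

Quizzes: drop 53 → average of remaining 10 = 821/10 = 82.1
Weighted total:
  Oral exam 97 × 0.28 = 27.16
  Case studies 64 × 0.12 = 7.68
  Reflections 100 × 0.05 = 5
  Written exam 43 × 0.06 = 2.58
  Practicals 99 × 0.1 = 9.9
  Fieldwork 64 × 0.19 = 12.16
  Quizzes 82.1 × 0.2 = 16.42
Sum = 80.9
80.9 is ≥ 69 and < 89 → Meets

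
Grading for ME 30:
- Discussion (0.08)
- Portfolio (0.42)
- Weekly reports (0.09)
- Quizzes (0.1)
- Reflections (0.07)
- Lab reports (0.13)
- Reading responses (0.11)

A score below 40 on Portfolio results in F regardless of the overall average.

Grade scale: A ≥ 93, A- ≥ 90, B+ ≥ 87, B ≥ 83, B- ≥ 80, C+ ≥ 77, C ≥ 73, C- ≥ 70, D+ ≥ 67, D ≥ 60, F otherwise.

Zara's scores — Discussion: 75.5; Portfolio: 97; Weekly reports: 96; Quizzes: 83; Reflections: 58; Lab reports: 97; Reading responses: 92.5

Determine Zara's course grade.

A-

Portfolio score 97 ≥ 40: minimum met.
Weighted total:
  Discussion 75.5 × 0.08 = 6.04
  Portfolio 97 × 0.42 = 40.74
  Weekly reports 96 × 0.09 = 8.64
  Quizzes 83 × 0.1 = 8.3
  Reflections 58 × 0.07 = 4.06
  Lab reports 97 × 0.13 = 12.61
  Reading responses 92.5 × 0.11 = 10.175
Sum = 90.565
90.565 is ≥ 90 and < 93 → A-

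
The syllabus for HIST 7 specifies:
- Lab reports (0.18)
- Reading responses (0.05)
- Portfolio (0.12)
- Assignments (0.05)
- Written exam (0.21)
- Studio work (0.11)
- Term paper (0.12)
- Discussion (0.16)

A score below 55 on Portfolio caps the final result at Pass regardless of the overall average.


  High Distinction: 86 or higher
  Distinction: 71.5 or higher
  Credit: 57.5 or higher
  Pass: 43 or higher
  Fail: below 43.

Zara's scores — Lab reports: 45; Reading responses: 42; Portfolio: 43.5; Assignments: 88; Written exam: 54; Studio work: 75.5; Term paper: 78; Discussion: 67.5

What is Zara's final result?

Portfolio score 43.5 < 55: minimum not met.
Weighted total:
  Lab reports 45 × 0.18 = 8.1
  Reading responses 42 × 0.05 = 2.1
  Portfolio 43.5 × 0.12 = 5.22
  Assignments 88 × 0.05 = 4.4
  Written exam 54 × 0.21 = 11.34
  Studio work 75.5 × 0.11 = 8.305
  Term paper 78 × 0.12 = 9.36
  Discussion 67.5 × 0.16 = 10.8
Sum = 59.625
59.625 would be Credit; cap at Pass applies → Pass.

Pass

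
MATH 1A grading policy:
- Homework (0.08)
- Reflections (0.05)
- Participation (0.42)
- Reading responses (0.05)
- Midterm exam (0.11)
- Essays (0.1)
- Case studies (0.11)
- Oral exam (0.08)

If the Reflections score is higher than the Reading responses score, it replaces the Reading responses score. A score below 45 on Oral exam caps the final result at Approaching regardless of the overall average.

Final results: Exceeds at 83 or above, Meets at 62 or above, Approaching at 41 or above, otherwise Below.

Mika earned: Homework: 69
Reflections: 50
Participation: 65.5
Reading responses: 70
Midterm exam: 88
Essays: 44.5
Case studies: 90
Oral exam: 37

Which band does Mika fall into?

Reflections (50) ≤ Reading responses (70), so Reading responses stays at 70.
Oral exam score 37 < 45: minimum not met.
Weighted total:
  Homework 69 × 0.08 = 5.52
  Reflections 50 × 0.05 = 2.5
  Participation 65.5 × 0.42 = 27.51
  Reading responses 70 × 0.05 = 3.5
  Midterm exam 88 × 0.11 = 9.68
  Essays 44.5 × 0.1 = 4.45
  Case studies 90 × 0.11 = 9.9
  Oral exam 37 × 0.08 = 2.96
Sum = 66.02
66.02 would be Meets; cap at Approaching applies → Approaching.

Approaching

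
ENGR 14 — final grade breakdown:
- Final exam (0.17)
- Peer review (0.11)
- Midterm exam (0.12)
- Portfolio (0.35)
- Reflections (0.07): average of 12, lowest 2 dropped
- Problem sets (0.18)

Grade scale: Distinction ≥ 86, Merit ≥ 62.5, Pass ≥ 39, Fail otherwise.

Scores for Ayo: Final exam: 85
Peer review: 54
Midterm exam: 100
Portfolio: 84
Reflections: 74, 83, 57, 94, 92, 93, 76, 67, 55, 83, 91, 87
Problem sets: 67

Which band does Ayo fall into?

Reflections: drop 55, 57 → average of remaining 10 = 840/10 = 84
Weighted total:
  Final exam 85 × 0.17 = 14.45
  Peer review 54 × 0.11 = 5.94
  Midterm exam 100 × 0.12 = 12
  Portfolio 84 × 0.35 = 29.4
  Reflections 84 × 0.07 = 5.88
  Problem sets 67 × 0.18 = 12.06
Sum = 79.73
79.73 is ≥ 62.5 and < 86 → Merit

Merit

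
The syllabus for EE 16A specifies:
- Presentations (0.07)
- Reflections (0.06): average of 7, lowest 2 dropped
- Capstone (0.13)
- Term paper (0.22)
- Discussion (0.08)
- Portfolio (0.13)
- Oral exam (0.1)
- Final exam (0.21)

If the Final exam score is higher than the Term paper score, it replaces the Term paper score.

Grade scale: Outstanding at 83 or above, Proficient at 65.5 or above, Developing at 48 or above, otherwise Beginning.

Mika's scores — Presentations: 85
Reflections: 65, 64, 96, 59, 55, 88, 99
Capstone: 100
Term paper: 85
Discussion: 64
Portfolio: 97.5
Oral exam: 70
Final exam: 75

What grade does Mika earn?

Outstanding

Reflections: drop 55, 59 → average of remaining 5 = 412/5 = 82.4
Final exam (75) ≤ Term paper (85), so Term paper stays at 85.
Weighted total:
  Presentations 85 × 0.07 = 5.95
  Reflections 82.4 × 0.06 = 4.944
  Capstone 100 × 0.13 = 13
  Term paper 85 × 0.22 = 18.7
  Discussion 64 × 0.08 = 5.12
  Portfolio 97.5 × 0.13 = 12.675
  Oral exam 70 × 0.1 = 7
  Final exam 75 × 0.21 = 15.75
Sum = 83.139
83.139 ≥ 83 → Outstanding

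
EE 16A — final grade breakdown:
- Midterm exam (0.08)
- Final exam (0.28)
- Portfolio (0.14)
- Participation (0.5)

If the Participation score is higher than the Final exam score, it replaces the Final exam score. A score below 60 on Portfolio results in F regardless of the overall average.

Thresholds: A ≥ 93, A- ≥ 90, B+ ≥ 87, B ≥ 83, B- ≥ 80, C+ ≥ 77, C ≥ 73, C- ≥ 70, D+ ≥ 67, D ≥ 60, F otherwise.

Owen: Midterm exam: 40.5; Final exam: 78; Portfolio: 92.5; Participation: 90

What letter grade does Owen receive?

B

Participation (90) > Final exam (78), so Final exam counts as 90.
Portfolio score 92.5 ≥ 60: minimum met.
Weighted total:
  Midterm exam 40.5 × 0.08 = 3.24
  Final exam 90 × 0.28 = 25.2
  Portfolio 92.5 × 0.14 = 12.95
  Participation 90 × 0.5 = 45
Sum = 86.39
86.39 is ≥ 83 and < 87 → B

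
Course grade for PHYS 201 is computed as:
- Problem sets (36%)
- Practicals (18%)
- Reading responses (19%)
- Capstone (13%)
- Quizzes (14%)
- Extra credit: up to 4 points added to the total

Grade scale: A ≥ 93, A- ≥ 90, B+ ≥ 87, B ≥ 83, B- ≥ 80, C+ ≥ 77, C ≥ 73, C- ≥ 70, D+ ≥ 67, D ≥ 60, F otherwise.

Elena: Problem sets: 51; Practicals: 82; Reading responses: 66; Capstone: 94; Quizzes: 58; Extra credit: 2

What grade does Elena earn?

D+

Weighted total:
  Problem sets 51 × 0.36 = 18.36
  Practicals 82 × 0.18 = 14.76
  Reading responses 66 × 0.19 = 12.54
  Capstone 94 × 0.13 = 12.22
  Quizzes 58 × 0.14 = 8.12
Sum = 66
Extra credit: 66 + 2 = 68
68 is ≥ 67 and < 70 → D+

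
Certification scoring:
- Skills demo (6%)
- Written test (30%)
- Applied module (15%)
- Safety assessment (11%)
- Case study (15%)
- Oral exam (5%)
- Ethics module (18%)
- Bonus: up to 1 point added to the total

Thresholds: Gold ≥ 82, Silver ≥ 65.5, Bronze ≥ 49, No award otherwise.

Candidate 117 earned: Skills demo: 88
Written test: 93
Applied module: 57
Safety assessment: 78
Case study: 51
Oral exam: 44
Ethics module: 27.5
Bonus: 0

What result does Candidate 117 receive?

Bronze

Weighted total:
  Skills demo 88 × 0.06 = 5.28
  Written test 93 × 0.3 = 27.9
  Applied module 57 × 0.15 = 8.55
  Safety assessment 78 × 0.11 = 8.58
  Case study 51 × 0.15 = 7.65
  Oral exam 44 × 0.05 = 2.2
  Ethics module 27.5 × 0.18 = 4.95
Sum = 65.11
Bonus: 65.11 + 0 = 65.11
65.11 is ≥ 49 and < 65.5 → Bronze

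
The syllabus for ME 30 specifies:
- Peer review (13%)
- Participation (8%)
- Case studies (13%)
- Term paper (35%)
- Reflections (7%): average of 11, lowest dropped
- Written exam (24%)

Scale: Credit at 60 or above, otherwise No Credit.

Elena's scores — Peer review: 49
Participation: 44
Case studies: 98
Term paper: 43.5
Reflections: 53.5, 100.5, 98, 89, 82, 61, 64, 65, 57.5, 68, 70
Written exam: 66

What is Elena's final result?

Reflections: drop 53.5 → average of remaining 10 = 755/10 = 75.5
Weighted total:
  Peer review 49 × 0.13 = 6.37
  Participation 44 × 0.08 = 3.52
  Case studies 98 × 0.13 = 12.74
  Term paper 43.5 × 0.35 = 15.225
  Reflections 75.5 × 0.07 = 5.285
  Written exam 66 × 0.24 = 15.84
Sum = 58.98
58.98 < 60 → No Credit

No Credit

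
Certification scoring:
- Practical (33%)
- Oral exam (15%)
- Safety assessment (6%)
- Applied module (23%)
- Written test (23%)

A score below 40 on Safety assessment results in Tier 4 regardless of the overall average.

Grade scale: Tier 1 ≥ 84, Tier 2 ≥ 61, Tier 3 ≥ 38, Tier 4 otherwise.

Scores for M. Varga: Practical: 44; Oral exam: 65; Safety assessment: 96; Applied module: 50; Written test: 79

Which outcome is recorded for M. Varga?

Safety assessment score 96 ≥ 40: minimum met.
Weighted total:
  Practical 44 × 0.33 = 14.52
  Oral exam 65 × 0.15 = 9.75
  Safety assessment 96 × 0.06 = 5.76
  Applied module 50 × 0.23 = 11.5
  Written test 79 × 0.23 = 18.17
Sum = 59.7
59.7 is ≥ 38 and < 61 → Tier 3

Tier 3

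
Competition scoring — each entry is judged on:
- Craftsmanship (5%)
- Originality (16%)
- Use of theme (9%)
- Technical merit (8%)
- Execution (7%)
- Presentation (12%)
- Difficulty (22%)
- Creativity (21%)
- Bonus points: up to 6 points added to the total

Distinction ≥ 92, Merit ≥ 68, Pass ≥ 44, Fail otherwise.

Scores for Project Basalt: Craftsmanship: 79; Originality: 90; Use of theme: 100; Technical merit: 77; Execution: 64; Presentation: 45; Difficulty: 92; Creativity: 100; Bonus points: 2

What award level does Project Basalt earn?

Merit

Weighted total:
  Craftsmanship 79 × 0.05 = 3.95
  Originality 90 × 0.16 = 14.4
  Use of theme 100 × 0.09 = 9
  Technical merit 77 × 0.08 = 6.16
  Execution 64 × 0.07 = 4.48
  Presentation 45 × 0.12 = 5.4
  Difficulty 92 × 0.22 = 20.24
  Creativity 100 × 0.21 = 21
Sum = 84.63
Bonus points: 84.63 + 2 = 86.63
86.63 is ≥ 68 and < 92 → Merit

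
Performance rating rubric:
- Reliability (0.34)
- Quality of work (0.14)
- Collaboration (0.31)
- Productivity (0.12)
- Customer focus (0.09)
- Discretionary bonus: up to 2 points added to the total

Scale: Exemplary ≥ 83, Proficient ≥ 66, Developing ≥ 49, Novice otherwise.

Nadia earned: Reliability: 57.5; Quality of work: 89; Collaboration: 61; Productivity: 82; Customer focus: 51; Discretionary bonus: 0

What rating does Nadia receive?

Developing

Weighted total:
  Reliability 57.5 × 0.34 = 19.55
  Quality of work 89 × 0.14 = 12.46
  Collaboration 61 × 0.31 = 18.91
  Productivity 82 × 0.12 = 9.84
  Customer focus 51 × 0.09 = 4.59
Sum = 65.35
Discretionary bonus: 65.35 + 0 = 65.35
65.35 is ≥ 49 and < 66 → Developing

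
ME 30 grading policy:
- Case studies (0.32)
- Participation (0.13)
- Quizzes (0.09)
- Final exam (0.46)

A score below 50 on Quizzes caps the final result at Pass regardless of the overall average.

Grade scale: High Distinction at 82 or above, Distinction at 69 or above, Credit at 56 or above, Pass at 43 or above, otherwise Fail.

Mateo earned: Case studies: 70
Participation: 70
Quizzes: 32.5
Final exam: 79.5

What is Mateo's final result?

Quizzes score 32.5 < 50: minimum not met.
Weighted total:
  Case studies 70 × 0.32 = 22.4
  Participation 70 × 0.13 = 9.1
  Quizzes 32.5 × 0.09 = 2.925
  Final exam 79.5 × 0.46 = 36.57
Sum = 70.995
70.995 would be Distinction; cap at Pass applies → Pass.

Pass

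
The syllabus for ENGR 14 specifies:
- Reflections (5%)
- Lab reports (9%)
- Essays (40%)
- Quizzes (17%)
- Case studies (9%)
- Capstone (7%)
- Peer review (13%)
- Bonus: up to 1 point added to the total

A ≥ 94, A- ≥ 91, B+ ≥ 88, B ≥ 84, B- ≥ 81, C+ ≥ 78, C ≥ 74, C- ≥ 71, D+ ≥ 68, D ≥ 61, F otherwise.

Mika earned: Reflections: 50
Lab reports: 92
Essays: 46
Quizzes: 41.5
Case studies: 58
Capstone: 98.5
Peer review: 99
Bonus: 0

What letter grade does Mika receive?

D

Weighted total:
  Reflections 50 × 0.05 = 2.5
  Lab reports 92 × 0.09 = 8.28
  Essays 46 × 0.4 = 18.4
  Quizzes 41.5 × 0.17 = 7.055
  Case studies 58 × 0.09 = 5.22
  Capstone 98.5 × 0.07 = 6.895
  Peer review 99 × 0.13 = 12.87
Sum = 61.22
Bonus: 61.22 + 0 = 61.22
61.22 is ≥ 61 and < 68 → D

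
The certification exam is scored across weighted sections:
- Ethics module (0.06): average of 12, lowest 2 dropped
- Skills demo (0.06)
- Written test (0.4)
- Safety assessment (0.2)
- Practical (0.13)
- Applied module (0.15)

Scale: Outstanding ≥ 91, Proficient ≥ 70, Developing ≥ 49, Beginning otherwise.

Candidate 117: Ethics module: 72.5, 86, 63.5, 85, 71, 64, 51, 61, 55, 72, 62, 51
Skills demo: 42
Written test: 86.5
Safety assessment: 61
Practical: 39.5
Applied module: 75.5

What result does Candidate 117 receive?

Ethics module: drop 51, 51 → average of remaining 10 = 692/10 = 69.2
Weighted total:
  Ethics module 69.2 × 0.06 = 4.152
  Skills demo 42 × 0.06 = 2.52
  Written test 86.5 × 0.4 = 34.6
  Safety assessment 61 × 0.2 = 12.2
  Practical 39.5 × 0.13 = 5.135
  Applied module 75.5 × 0.15 = 11.325
Sum = 69.932
69.932 is ≥ 49 and < 70 → Developing

Developing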